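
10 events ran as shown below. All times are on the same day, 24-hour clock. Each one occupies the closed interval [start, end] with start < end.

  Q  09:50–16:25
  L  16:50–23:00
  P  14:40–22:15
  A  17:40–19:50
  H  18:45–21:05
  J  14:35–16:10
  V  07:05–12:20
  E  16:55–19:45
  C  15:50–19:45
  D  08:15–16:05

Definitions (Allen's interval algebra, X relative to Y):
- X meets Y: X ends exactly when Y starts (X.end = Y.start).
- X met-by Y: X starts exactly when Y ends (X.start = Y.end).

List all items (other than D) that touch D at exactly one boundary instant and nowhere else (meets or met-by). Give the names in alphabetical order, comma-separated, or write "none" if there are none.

none

Target D = [08:15, 16:05].
A [17:40, 19:50] → after → no.
C [15:50, 19:45] → overlapped-by → no.
E [16:55, 19:45] → after → no.
H [18:45, 21:05] → after → no.
J [14:35, 16:10] → overlapped-by → no.
L [16:50, 23:00] → after → no.
P [14:40, 22:15] → overlapped-by → no.
Q [09:50, 16:25] → overlapped-by → no.
V [07:05, 12:20] → overlaps → no.
Result: none.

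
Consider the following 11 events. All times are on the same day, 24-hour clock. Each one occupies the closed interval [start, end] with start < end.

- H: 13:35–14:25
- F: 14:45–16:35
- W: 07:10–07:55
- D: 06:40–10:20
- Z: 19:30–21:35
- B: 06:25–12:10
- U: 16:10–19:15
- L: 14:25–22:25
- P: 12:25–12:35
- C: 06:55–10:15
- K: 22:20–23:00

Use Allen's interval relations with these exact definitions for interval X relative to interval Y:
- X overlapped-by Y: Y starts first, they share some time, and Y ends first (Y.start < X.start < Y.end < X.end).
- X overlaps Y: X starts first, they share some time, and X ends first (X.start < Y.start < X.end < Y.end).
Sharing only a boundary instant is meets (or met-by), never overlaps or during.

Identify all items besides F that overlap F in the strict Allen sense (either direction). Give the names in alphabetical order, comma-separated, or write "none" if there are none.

U

Target F = [14:45, 16:35].
B [06:25, 12:10] → before → no.
C [06:55, 10:15] → before → no.
D [06:40, 10:20] → before → no.
H [13:35, 14:25] → before → no.
K [22:20, 23:00] → after → no.
L [14:25, 22:25] → contains → no.
P [12:25, 12:35] → before → no.
U [16:10, 19:15] → overlapped-by → yes.
W [07:10, 07:55] → before → no.
Z [19:30, 21:35] → after → no.
Result: U.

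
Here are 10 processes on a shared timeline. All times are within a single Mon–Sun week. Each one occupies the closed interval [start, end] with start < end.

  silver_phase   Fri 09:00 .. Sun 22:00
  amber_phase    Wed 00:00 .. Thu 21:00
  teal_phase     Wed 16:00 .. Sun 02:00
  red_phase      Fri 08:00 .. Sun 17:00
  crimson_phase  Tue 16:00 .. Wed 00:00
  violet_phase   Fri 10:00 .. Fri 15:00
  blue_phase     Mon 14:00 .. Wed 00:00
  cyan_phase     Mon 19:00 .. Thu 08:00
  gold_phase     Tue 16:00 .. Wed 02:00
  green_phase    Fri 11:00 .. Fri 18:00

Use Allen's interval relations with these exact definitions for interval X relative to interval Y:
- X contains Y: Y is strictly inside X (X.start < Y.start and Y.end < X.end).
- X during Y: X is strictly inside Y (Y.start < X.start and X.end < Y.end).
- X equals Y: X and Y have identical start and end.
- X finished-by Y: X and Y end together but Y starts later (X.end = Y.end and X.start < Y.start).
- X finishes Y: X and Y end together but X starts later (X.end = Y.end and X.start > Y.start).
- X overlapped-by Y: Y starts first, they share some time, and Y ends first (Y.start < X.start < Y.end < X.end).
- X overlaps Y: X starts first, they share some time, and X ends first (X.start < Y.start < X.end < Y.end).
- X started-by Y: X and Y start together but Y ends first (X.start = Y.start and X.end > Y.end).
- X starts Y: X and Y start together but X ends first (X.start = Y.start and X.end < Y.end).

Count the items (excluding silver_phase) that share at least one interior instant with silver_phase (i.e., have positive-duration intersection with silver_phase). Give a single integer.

4

Target silver_phase = [Fri 09:00, Sun 22:00].
amber_phase [Wed 00:00, Thu 21:00] → before → no.
blue_phase [Mon 14:00, Wed 00:00] → before → no.
crimson_phase [Tue 16:00, Wed 00:00] → before → no.
cyan_phase [Mon 19:00, Thu 08:00] → before → no.
gold_phase [Tue 16:00, Wed 02:00] → before → no.
green_phase [Fri 11:00, Fri 18:00] → during → counts.
red_phase [Fri 08:00, Sun 17:00] → overlaps → counts.
teal_phase [Wed 16:00, Sun 02:00] → overlaps → counts.
violet_phase [Fri 10:00, Fri 15:00] → during → counts.
Total: 4.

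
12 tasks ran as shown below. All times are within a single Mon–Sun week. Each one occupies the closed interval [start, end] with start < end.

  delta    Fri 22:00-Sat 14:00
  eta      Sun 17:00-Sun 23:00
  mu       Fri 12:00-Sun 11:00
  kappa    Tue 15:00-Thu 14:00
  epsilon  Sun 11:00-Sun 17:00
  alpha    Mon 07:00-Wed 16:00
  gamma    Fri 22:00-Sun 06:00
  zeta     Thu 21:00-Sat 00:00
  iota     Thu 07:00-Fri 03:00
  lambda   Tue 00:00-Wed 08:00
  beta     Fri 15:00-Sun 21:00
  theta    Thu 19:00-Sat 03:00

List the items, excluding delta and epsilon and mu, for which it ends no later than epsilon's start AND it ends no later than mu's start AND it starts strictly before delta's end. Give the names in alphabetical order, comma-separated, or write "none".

alpha, iota, kappa, lambda

Conditions: its end is no later than epsilon's start (X.end <= Sun 11:00) AND its end is no later than mu's start (X.end <= Fri 12:00) AND its start is strictly before delta's end (X.start < Sat 14:00).
alpha: end Wed 16:00 <= Sun 11:00? ✓; end Wed 16:00 <= Fri 12:00? ✓; start Mon 07:00 < Sat 14:00? ✓ → yes.
beta: end Sun 21:00 <= Sun 11:00? ✗; end Sun 21:00 <= Fri 12:00? ✗; start Fri 15:00 < Sat 14:00? ✓ → no.
eta: end Sun 23:00 <= Sun 11:00? ✗; end Sun 23:00 <= Fri 12:00? ✗; start Sun 17:00 < Sat 14:00? ✗ → no.
gamma: end Sun 06:00 <= Sun 11:00? ✓; end Sun 06:00 <= Fri 12:00? ✗; start Fri 22:00 < Sat 14:00? ✓ → no.
iota: end Fri 03:00 <= Sun 11:00? ✓; end Fri 03:00 <= Fri 12:00? ✓; start Thu 07:00 < Sat 14:00? ✓ → yes.
kappa: end Thu 14:00 <= Sun 11:00? ✓; end Thu 14:00 <= Fri 12:00? ✓; start Tue 15:00 < Sat 14:00? ✓ → yes.
lambda: end Wed 08:00 <= Sun 11:00? ✓; end Wed 08:00 <= Fri 12:00? ✓; start Tue 00:00 < Sat 14:00? ✓ → yes.
theta: end Sat 03:00 <= Sun 11:00? ✓; end Sat 03:00 <= Fri 12:00? ✗; start Thu 19:00 < Sat 14:00? ✓ → no.
zeta: end Sat 00:00 <= Sun 11:00? ✓; end Sat 00:00 <= Fri 12:00? ✗; start Thu 21:00 < Sat 14:00? ✓ → no.
Result: alpha, iota, kappa, lambda.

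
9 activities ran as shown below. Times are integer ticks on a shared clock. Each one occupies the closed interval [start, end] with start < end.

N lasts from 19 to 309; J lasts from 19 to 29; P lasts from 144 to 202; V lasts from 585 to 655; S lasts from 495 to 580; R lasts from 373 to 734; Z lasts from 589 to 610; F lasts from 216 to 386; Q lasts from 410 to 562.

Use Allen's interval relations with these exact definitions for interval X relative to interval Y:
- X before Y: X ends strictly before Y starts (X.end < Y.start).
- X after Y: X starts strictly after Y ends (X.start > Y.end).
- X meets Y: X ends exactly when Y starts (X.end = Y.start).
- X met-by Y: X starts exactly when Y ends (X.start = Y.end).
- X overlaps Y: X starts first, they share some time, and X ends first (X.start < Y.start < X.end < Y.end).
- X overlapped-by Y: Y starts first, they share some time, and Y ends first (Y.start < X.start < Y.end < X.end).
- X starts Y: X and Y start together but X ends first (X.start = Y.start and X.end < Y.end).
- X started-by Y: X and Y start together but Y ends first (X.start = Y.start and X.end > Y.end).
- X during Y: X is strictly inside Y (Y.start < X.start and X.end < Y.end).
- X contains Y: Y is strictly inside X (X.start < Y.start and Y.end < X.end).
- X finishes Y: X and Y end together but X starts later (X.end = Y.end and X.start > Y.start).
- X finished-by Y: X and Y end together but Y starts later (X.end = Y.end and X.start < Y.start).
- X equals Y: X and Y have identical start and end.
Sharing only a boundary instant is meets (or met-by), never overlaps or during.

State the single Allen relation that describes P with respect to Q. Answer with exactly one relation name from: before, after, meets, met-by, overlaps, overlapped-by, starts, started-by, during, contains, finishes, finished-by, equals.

before

P = [144, 202]; Q = [410, 562].
Compare endpoints: P.start < Q.start, P.start < Q.end, P.end < Q.start, P.end < Q.end.
That pattern is 'before'.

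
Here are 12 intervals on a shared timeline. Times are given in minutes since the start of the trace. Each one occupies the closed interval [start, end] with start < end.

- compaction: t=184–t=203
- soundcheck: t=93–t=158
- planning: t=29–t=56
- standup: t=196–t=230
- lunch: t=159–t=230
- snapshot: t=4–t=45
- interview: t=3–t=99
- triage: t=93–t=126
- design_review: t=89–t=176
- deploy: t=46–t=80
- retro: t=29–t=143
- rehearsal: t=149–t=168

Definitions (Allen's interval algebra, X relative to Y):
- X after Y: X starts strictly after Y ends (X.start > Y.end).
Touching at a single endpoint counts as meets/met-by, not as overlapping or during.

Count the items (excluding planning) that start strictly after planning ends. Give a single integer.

Target planning = [t=29, t=56].
compaction [t=184, t=203] → after → counts.
deploy [t=46, t=80] → overlapped-by → no.
design_review [t=89, t=176] → after → counts.
interview [t=3, t=99] → contains → no.
lunch [t=159, t=230] → after → counts.
rehearsal [t=149, t=168] → after → counts.
retro [t=29, t=143] → started-by → no.
snapshot [t=4, t=45] → overlaps → no.
soundcheck [t=93, t=158] → after → counts.
standup [t=196, t=230] → after → counts.
triage [t=93, t=126] → after → counts.
Total: 7.

7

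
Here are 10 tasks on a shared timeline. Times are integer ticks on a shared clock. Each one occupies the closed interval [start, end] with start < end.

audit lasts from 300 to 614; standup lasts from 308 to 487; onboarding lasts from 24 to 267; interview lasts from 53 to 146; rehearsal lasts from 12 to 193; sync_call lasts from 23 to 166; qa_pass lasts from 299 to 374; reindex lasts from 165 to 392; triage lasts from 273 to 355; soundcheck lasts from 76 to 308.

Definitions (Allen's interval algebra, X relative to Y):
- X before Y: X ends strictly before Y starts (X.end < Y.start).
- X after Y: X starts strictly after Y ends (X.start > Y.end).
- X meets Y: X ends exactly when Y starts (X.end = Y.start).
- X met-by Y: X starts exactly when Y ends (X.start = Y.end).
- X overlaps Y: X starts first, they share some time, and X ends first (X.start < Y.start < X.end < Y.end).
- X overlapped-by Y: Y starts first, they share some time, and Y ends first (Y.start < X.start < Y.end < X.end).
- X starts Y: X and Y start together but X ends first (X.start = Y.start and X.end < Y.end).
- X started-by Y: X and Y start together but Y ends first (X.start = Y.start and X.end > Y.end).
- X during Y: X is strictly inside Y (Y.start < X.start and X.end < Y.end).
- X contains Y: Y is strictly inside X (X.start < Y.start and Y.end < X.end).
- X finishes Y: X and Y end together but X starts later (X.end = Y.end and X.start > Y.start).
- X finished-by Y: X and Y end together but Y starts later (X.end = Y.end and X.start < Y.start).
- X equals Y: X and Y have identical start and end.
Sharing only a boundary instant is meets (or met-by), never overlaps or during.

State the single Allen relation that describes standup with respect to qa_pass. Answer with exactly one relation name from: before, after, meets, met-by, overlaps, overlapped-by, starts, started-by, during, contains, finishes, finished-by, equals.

standup = [308, 487]; qa_pass = [299, 374].
Compare endpoints: standup.start > qa_pass.start, standup.start < qa_pass.end, standup.end > qa_pass.start, standup.end > qa_pass.end.
That pattern is 'overlapped-by'.

overlapped-by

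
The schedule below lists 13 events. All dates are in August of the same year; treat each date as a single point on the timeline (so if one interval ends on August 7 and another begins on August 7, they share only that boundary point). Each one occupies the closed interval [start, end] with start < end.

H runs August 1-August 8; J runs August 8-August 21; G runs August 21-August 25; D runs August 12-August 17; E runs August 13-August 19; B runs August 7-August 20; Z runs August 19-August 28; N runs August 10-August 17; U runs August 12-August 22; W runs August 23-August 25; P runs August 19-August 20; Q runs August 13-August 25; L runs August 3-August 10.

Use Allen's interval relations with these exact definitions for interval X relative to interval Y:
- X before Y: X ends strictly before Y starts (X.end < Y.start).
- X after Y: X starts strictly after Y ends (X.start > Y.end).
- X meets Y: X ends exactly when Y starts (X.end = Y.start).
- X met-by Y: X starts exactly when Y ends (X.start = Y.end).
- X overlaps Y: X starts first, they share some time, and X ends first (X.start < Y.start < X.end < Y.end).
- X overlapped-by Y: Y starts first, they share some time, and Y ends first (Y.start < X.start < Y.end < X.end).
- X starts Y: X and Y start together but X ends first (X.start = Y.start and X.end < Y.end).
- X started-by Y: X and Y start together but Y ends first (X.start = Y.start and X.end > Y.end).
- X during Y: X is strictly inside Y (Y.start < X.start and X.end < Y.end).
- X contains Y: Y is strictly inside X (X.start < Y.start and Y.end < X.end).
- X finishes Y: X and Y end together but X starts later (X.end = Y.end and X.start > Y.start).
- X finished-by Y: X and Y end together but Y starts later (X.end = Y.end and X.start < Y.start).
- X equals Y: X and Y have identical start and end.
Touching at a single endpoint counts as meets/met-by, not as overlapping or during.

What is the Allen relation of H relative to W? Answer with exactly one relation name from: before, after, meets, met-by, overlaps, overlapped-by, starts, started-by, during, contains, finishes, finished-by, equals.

H = [August 1, August 8]; W = [August 23, August 25].
Compare endpoints: H.start < W.start, H.start < W.end, H.end < W.start, H.end < W.end.
That pattern is 'before'.

before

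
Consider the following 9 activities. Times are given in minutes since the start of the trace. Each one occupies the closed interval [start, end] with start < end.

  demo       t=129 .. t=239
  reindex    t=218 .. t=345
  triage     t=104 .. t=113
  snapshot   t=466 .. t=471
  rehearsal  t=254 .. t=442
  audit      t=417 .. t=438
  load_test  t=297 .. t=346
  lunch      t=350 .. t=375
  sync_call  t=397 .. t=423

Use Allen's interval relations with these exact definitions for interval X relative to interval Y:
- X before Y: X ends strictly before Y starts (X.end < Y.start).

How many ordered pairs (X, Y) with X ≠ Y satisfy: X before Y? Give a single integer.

28

Checking all 72 ordered pairs for relation 'before'; matching pairs in alphabetical order:
(audit, snapshot): audit before snapshot ✓
(demo, audit): demo before audit ✓
(demo, load_test): demo before load_test ✓
(demo, lunch): demo before lunch ✓
(demo, rehearsal): demo before rehearsal ✓
(demo, snapshot): demo before snapshot ✓
(demo, sync_call): demo before sync_call ✓
(load_test, audit): load_test before audit ✓
(load_test, lunch): load_test before lunch ✓
(load_test, snapshot): load_test before snapshot ✓
(load_test, sync_call): load_test before sync_call ✓
(lunch, audit): lunch before audit ✓
(lunch, snapshot): lunch before snapshot ✓
(lunch, sync_call): lunch before sync_call ✓
(rehearsal, snapshot): rehearsal before snapshot ✓
(reindex, audit): reindex before audit ✓
(reindex, lunch): reindex before lunch ✓
(reindex, snapshot): reindex before snapshot ✓
(reindex, sync_call): reindex before sync_call ✓
(sync_call, snapshot): sync_call before snapshot ✓
(triage, audit): triage before audit ✓
(triage, demo): triage before demo ✓
(triage, load_test): triage before load_test ✓
(triage, lunch): triage before lunch ✓
... plus 4 further pairs not listed.
Count: 28.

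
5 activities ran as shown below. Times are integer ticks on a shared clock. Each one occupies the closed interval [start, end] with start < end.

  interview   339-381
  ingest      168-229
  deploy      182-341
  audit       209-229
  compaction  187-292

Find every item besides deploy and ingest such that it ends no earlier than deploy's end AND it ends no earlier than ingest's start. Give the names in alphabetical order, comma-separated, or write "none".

interview

Conditions: its end is no earlier than deploy's end (X.end >= 341) AND its end is no earlier than ingest's start (X.end >= 168).
audit: end 229 >= 341? ✗; end 229 >= 168? ✓ → no.
compaction: end 292 >= 341? ✗; end 292 >= 168? ✓ → no.
interview: end 381 >= 341? ✓; end 381 >= 168? ✓ → yes.
Result: interview.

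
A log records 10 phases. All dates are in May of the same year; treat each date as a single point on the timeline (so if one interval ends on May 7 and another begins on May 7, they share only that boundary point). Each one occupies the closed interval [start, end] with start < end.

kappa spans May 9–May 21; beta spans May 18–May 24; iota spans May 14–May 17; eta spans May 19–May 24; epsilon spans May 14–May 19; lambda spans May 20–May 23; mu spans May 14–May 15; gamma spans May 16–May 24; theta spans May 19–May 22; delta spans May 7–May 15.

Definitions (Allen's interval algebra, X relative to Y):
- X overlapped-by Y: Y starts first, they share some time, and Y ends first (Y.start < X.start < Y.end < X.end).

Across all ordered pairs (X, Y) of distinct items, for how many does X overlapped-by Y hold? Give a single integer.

12

Checking all 90 ordered pairs for relation 'overlapped-by'; matching pairs in alphabetical order:
(beta, epsilon): beta overlapped-by epsilon ✓
(beta, kappa): beta overlapped-by kappa ✓
(epsilon, delta): epsilon overlapped-by delta ✓
(eta, kappa): eta overlapped-by kappa ✓
(gamma, epsilon): gamma overlapped-by epsilon ✓
(gamma, iota): gamma overlapped-by iota ✓
(gamma, kappa): gamma overlapped-by kappa ✓
(iota, delta): iota overlapped-by delta ✓
(kappa, delta): kappa overlapped-by delta ✓
(lambda, kappa): lambda overlapped-by kappa ✓
(lambda, theta): lambda overlapped-by theta ✓
(theta, kappa): theta overlapped-by kappa ✓
Count: 12.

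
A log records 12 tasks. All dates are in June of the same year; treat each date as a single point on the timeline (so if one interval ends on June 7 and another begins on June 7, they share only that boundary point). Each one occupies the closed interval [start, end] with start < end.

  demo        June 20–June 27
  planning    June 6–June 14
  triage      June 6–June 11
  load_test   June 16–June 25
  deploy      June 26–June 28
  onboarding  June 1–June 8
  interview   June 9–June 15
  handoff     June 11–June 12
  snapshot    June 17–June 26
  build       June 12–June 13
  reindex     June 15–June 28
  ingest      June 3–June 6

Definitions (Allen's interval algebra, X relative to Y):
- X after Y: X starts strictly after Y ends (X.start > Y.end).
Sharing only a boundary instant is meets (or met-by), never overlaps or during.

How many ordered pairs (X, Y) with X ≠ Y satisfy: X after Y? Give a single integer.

Checking all 132 ordered pairs for relation 'after'; matching pairs in alphabetical order:
(build, ingest): build after ingest ✓
(build, onboarding): build after onboarding ✓
(build, triage): build after triage ✓
(demo, build): demo after build ✓
(demo, handoff): demo after handoff ✓
(demo, ingest): demo after ingest ✓
(demo, interview): demo after interview ✓
(demo, onboarding): demo after onboarding ✓
(demo, planning): demo after planning ✓
(demo, triage): demo after triage ✓
(deploy, build): deploy after build ✓
(deploy, handoff): deploy after handoff ✓
(deploy, ingest): deploy after ingest ✓
(deploy, interview): deploy after interview ✓
(deploy, load_test): deploy after load_test ✓
(deploy, onboarding): deploy after onboarding ✓
(deploy, planning): deploy after planning ✓
(deploy, triage): deploy after triage ✓
(handoff, ingest): handoff after ingest ✓
(handoff, onboarding): handoff after onboarding ✓
(interview, ingest): interview after ingest ✓
(interview, onboarding): interview after onboarding ✓
(load_test, build): load_test after build ✓
(load_test, handoff): load_test after handoff ✓
... plus 18 further pairs not listed.
Count: 42.

42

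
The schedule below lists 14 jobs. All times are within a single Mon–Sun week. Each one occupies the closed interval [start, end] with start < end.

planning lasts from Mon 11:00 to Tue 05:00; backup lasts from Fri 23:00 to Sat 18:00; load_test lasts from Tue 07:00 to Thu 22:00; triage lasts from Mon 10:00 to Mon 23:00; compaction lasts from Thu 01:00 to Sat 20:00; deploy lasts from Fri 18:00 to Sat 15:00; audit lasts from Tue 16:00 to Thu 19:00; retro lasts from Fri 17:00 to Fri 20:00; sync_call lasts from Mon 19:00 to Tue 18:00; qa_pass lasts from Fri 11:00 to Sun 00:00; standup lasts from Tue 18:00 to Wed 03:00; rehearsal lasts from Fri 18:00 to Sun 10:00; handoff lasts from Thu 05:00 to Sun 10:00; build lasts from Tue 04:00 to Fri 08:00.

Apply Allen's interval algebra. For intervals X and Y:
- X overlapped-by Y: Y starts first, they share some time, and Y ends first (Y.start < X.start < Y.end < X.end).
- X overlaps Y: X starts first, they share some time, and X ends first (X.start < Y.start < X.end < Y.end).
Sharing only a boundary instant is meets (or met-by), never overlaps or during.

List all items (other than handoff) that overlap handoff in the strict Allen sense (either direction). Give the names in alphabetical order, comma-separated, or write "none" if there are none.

audit, build, compaction, load_test

Target handoff = [Thu 05:00, Sun 10:00].
audit [Tue 16:00, Thu 19:00] → overlaps → yes.
backup [Fri 23:00, Sat 18:00] → during → no.
build [Tue 04:00, Fri 08:00] → overlaps → yes.
compaction [Thu 01:00, Sat 20:00] → overlaps → yes.
deploy [Fri 18:00, Sat 15:00] → during → no.
load_test [Tue 07:00, Thu 22:00] → overlaps → yes.
planning [Mon 11:00, Tue 05:00] → before → no.
qa_pass [Fri 11:00, Sun 00:00] → during → no.
rehearsal [Fri 18:00, Sun 10:00] → finishes → no.
retro [Fri 17:00, Fri 20:00] → during → no.
standup [Tue 18:00, Wed 03:00] → before → no.
sync_call [Mon 19:00, Tue 18:00] → before → no.
triage [Mon 10:00, Mon 23:00] → before → no.
Result: audit, build, compaction, load_test.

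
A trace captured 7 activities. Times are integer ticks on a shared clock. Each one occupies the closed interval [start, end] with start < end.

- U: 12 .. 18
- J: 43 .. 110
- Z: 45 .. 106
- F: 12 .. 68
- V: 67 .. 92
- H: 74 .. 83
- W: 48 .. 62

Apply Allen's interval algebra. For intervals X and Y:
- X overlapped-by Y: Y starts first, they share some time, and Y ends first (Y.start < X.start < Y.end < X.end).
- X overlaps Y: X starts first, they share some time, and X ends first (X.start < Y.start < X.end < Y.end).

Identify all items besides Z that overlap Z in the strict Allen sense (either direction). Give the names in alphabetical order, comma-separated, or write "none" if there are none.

F

Target Z = [45, 106].
F [12, 68] → overlaps → yes.
H [74, 83] → during → no.
J [43, 110] → contains → no.
U [12, 18] → before → no.
V [67, 92] → during → no.
W [48, 62] → during → no.
Result: F.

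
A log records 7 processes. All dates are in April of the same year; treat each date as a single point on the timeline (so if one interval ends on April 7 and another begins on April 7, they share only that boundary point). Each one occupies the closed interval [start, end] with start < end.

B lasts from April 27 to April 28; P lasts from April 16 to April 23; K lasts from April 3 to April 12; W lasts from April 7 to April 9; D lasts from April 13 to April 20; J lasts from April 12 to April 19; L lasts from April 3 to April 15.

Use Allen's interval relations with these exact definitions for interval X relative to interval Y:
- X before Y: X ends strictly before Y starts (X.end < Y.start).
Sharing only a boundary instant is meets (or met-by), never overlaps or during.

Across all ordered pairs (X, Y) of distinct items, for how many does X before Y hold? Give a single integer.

Checking all 42 ordered pairs for relation 'before'; matching pairs in alphabetical order:
(D, B): D before B ✓
(J, B): J before B ✓
(K, B): K before B ✓
(K, D): K before D ✓
(K, P): K before P ✓
(L, B): L before B ✓
(L, P): L before P ✓
(P, B): P before B ✓
(W, B): W before B ✓
(W, D): W before D ✓
(W, J): W before J ✓
(W, P): W before P ✓
Count: 12.

12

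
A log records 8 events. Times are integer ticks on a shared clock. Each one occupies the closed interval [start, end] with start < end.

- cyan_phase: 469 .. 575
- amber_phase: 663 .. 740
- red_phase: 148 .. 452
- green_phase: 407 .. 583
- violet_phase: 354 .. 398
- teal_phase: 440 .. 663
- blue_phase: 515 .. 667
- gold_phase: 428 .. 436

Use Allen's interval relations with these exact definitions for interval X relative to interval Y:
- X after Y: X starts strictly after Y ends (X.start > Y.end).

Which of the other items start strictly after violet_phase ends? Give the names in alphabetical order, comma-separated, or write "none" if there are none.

Target violet_phase = [354, 398].
amber_phase [663, 740] → after → yes.
blue_phase [515, 667] → after → yes.
cyan_phase [469, 575] → after → yes.
gold_phase [428, 436] → after → yes.
green_phase [407, 583] → after → yes.
red_phase [148, 452] → contains → no.
teal_phase [440, 663] → after → yes.
Result: amber_phase, blue_phase, cyan_phase, gold_phase, green_phase, teal_phase.

amber_phase, blue_phase, cyan_phase, gold_phase, green_phase, teal_phase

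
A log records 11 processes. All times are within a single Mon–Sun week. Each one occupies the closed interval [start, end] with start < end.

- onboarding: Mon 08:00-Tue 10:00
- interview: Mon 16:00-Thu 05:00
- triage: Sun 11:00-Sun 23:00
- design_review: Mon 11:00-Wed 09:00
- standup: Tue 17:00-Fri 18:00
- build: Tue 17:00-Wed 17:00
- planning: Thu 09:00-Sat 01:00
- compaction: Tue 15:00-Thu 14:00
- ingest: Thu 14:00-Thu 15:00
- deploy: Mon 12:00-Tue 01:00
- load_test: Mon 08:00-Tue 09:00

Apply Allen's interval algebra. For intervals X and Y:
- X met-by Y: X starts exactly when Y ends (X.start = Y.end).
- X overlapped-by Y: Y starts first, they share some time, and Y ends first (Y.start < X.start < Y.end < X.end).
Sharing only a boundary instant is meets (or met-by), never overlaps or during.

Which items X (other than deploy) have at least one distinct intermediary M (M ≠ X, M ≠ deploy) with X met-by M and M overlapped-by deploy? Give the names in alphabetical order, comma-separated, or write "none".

Target deploy = [Mon 12:00, Tue 01:00].
Intermediaries M with M overlapped-by deploy: interview.
Via interview — items with X met-by interview: none.
Union: none.

none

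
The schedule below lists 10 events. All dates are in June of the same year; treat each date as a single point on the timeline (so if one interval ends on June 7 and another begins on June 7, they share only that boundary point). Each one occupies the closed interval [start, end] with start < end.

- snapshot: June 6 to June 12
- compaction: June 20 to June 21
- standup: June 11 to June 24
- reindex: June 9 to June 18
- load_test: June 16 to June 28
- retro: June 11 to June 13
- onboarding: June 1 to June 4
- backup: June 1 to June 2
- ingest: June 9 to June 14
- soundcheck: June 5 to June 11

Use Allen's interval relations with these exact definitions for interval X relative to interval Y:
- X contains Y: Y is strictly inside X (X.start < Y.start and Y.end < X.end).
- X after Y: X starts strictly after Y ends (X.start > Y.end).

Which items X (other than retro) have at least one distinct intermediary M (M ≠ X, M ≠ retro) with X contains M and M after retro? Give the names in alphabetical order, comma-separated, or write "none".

Target retro = [June 11, June 13].
Intermediaries M with M after retro: compaction, load_test.
Via compaction — items with X contains compaction: load_test, standup.
Via load_test — items with X contains load_test: none.
Union: load_test, standup.

load_test, standup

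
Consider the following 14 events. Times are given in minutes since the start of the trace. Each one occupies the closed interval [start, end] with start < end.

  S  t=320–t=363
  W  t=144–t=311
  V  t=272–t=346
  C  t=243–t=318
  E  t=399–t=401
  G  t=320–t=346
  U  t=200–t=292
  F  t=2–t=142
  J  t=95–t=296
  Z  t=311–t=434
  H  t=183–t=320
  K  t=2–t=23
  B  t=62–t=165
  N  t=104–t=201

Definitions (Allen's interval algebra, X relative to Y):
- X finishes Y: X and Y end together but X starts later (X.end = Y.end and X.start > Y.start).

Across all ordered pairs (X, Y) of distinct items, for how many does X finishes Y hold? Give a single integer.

Checking all 182 ordered pairs for relation 'finishes'; matching pairs in alphabetical order:
(G, V): G finishes V ✓
Count: 1.

1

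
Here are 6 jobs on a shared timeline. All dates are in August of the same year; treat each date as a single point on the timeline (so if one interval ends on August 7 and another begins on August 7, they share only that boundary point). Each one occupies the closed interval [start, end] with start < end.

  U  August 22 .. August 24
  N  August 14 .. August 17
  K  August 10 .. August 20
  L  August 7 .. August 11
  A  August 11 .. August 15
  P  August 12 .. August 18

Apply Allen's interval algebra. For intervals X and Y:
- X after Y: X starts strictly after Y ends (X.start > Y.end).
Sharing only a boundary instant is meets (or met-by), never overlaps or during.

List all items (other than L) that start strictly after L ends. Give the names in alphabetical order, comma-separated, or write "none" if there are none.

N, P, U

Target L = [August 7, August 11].
A [August 11, August 15] → met-by → no.
K [August 10, August 20] → overlapped-by → no.
N [August 14, August 17] → after → yes.
P [August 12, August 18] → after → yes.
U [August 22, August 24] → after → yes.
Result: N, P, U.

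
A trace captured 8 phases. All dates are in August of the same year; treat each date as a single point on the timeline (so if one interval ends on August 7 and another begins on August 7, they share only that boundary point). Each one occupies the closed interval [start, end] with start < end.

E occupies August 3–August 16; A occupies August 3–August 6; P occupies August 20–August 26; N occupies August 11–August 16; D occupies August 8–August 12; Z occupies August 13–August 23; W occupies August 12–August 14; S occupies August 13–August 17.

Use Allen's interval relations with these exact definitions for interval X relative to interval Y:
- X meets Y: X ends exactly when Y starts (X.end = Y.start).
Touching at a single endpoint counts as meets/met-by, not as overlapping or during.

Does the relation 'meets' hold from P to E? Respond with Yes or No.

No

P = [August 20, August 26], E = [August 3, August 16].
Actual relation of P to E: after.
Asked whether 'meets' holds → No.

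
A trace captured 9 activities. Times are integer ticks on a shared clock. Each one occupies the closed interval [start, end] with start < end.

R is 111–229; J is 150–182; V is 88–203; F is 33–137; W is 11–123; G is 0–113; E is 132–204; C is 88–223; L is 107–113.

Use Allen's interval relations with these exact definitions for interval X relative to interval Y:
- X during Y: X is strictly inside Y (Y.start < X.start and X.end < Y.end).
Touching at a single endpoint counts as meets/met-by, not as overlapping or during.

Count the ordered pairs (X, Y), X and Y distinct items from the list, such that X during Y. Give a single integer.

10

Checking all 72 ordered pairs for relation 'during'; matching pairs in alphabetical order:
(E, C): E during C ✓
(E, R): E during R ✓
(J, C): J during C ✓
(J, E): J during E ✓
(J, R): J during R ✓
(J, V): J during V ✓
(L, C): L during C ✓
(L, F): L during F ✓
(L, V): L during V ✓
(L, W): L during W ✓
Count: 10.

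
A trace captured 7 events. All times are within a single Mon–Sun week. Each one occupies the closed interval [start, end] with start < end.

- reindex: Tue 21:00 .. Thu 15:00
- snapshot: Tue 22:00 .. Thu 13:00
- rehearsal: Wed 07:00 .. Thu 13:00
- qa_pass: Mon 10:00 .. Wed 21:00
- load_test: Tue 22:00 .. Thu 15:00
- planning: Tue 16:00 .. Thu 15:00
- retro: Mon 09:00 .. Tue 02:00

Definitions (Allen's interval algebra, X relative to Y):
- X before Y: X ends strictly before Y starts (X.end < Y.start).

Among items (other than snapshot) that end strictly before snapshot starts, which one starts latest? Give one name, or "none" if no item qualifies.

retro

Target snapshot = [Tue 22:00, Thu 13:00].
load_test [Tue 22:00, Thu 15:00] → started-by → excluded.
planning [Tue 16:00, Thu 15:00] → contains → excluded.
qa_pass [Mon 10:00, Wed 21:00] → overlaps → excluded.
rehearsal [Wed 07:00, Thu 13:00] → finishes → excluded.
reindex [Tue 21:00, Thu 15:00] → contains → excluded.
retro [Mon 09:00, Tue 02:00] → before → candidate.
Among candidates, latest start is Mon 09:00 → retro.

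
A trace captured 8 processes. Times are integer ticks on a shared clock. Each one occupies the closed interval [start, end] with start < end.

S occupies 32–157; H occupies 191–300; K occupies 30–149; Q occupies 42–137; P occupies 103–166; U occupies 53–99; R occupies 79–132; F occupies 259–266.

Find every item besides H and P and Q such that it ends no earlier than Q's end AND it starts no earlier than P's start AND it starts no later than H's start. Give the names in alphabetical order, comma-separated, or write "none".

Conditions: its end is no earlier than Q's end (X.end >= 137) AND its start is no earlier than P's start (X.start >= 103) AND its start is no later than H's start (X.start <= 191).
F: end 266 >= 137? ✓; start 259 >= 103? ✓; start 259 <= 191? ✗ → no.
K: end 149 >= 137? ✓; start 30 >= 103? ✗; start 30 <= 191? ✓ → no.
R: end 132 >= 137? ✗; start 79 >= 103? ✗; start 79 <= 191? ✓ → no.
S: end 157 >= 137? ✓; start 32 >= 103? ✗; start 32 <= 191? ✓ → no.
U: end 99 >= 137? ✗; start 53 >= 103? ✗; start 53 <= 191? ✓ → no.
Result: none.

none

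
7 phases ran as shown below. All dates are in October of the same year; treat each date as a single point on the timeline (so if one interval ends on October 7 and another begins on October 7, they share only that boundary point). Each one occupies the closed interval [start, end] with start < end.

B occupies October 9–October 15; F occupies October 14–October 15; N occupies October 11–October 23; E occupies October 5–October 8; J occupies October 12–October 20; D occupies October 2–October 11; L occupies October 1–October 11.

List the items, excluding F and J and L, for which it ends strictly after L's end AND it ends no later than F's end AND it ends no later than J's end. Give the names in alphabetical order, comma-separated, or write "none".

Conditions: its end is strictly after L's end (X.end > October 11) AND its end is no later than F's end (X.end <= October 15) AND its end is no later than J's end (X.end <= October 20).
B: end October 15 > October 11? ✓; end October 15 <= October 15? ✓; end October 15 <= October 20? ✓ → yes.
D: end October 11 > October 11? ✗; end October 11 <= October 15? ✓; end October 11 <= October 20? ✓ → no.
E: end October 8 > October 11? ✗; end October 8 <= October 15? ✓; end October 8 <= October 20? ✓ → no.
N: end October 23 > October 11? ✓; end October 23 <= October 15? ✗; end October 23 <= October 20? ✗ → no.
Result: B.

B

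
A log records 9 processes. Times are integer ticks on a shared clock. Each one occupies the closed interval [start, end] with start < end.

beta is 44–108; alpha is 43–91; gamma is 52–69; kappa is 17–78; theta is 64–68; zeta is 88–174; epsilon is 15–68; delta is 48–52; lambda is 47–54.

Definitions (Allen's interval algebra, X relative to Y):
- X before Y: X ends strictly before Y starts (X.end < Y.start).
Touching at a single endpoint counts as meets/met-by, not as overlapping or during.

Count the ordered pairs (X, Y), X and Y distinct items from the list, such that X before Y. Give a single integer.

8

Checking all 72 ordered pairs for relation 'before'; matching pairs in alphabetical order:
(delta, theta): delta before theta ✓
(delta, zeta): delta before zeta ✓
(epsilon, zeta): epsilon before zeta ✓
(gamma, zeta): gamma before zeta ✓
(kappa, zeta): kappa before zeta ✓
(lambda, theta): lambda before theta ✓
(lambda, zeta): lambda before zeta ✓
(theta, zeta): theta before zeta ✓
Count: 8.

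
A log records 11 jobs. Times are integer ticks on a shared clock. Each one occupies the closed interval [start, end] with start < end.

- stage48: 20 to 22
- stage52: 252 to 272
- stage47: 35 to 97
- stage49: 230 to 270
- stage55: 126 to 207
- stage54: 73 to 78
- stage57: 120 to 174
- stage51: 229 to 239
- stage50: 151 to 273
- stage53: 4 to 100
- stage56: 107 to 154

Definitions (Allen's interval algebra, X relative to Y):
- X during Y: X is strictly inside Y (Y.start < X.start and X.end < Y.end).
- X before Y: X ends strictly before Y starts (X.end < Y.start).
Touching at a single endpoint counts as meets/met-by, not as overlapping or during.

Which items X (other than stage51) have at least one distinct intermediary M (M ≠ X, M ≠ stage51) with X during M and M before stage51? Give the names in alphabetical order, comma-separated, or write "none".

stage47, stage48, stage54

Target stage51 = [229, 239].
Intermediaries M with M before stage51: stage47, stage48, stage53, stage54, stage55, stage56, stage57.
Via stage47 — items with X during stage47: stage54.
Via stage48 — items with X during stage48: none.
Via stage53 — items with X during stage53: stage47, stage48, stage54.
Via stage54 — items with X during stage54: none.
Via stage55 — items with X during stage55: none.
Via stage56 — items with X during stage56: none.
Via stage57 — items with X during stage57: none.
Union: stage47, stage48, stage54.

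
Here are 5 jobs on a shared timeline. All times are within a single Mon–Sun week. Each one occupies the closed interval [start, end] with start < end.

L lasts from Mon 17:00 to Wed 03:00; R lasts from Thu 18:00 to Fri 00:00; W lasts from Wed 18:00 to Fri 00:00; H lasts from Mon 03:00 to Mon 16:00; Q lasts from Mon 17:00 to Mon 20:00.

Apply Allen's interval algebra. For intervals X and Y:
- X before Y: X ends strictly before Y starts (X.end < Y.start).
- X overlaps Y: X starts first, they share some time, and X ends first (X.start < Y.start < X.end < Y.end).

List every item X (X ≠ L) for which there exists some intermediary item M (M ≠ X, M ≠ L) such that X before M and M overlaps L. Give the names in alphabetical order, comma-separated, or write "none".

Target L = [Mon 17:00, Wed 03:00].
Intermediaries M with M overlaps L: none.
Union: none.

none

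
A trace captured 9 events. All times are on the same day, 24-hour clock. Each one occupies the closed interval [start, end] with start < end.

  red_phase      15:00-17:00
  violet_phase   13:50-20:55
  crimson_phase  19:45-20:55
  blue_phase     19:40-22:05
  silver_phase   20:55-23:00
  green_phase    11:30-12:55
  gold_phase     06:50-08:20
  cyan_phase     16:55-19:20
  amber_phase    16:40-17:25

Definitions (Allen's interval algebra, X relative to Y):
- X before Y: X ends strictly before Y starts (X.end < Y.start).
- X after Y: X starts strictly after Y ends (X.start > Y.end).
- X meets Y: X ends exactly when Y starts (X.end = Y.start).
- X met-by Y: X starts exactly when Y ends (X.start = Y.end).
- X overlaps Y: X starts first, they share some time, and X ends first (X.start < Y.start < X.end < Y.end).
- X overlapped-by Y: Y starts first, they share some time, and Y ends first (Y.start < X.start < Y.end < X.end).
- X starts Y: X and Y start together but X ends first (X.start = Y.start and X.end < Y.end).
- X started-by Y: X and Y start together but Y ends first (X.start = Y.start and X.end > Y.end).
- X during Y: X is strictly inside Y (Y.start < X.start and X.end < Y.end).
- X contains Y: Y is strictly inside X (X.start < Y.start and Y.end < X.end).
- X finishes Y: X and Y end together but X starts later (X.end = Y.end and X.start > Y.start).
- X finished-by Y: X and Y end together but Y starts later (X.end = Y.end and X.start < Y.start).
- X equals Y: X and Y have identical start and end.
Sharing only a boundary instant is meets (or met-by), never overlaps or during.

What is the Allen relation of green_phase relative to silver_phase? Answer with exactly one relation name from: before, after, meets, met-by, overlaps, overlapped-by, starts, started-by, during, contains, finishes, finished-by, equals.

before

green_phase = [11:30, 12:55]; silver_phase = [20:55, 23:00].
Compare endpoints: green_phase.start < silver_phase.start, green_phase.start < silver_phase.end, green_phase.end < silver_phase.start, green_phase.end < silver_phase.end.
That pattern is 'before'.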